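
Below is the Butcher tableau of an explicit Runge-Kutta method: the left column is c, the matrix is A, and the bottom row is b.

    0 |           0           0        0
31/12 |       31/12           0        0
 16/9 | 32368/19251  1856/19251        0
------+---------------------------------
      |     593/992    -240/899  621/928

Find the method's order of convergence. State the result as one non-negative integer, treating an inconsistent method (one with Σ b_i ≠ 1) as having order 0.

3

b = (593/992, -240/899, 621/928)
c = (0, 31/12, 16/9)
Ac = (0, 0, 464/1863)
Σ b_i: 593/992·1 + (-240/899)·1 + 621/928·1 = 1 ✓
b·c: (-240/899)·31/12 + 621/928·16/9 = 1/2 ✓
b·c²: (-240/899)·961/144 + 621/928·256/81 = 1/3 ✓
b·Ac: 621/928·464/1863 = 1/6 ✓; 3 stages ⇒ order 3.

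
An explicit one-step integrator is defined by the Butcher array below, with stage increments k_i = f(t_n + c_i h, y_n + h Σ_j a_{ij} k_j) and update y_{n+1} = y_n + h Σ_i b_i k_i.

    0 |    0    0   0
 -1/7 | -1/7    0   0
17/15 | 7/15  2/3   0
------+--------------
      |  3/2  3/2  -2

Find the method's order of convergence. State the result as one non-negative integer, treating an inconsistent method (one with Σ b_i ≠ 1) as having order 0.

1

b = (3/2, 3/2, -2)
c = (0, -1/7, 17/15)
Ac = (0, 0, -2/21)
Σ b_i: 3/2·1 + 3/2·1 + (-2)·1 = 1 ✓
b·c: 3/2·(-1/7) + (-2)·17/15 = -521/210 ≠ 1/2 ⇒ order 1.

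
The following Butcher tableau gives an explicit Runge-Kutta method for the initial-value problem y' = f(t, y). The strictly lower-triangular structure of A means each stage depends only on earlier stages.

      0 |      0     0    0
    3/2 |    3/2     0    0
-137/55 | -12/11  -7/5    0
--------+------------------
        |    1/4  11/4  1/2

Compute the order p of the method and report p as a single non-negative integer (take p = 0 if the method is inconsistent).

b = (1/4, 11/4, 1/2)
c = (0, 3/2, -137/55)
Ac = (0, 0, -21/10)
Σ b_i: 1/4·1 + 11/4·1 + 1/2·1 = 7/2 ≠ 1 ⇒ order 0.

0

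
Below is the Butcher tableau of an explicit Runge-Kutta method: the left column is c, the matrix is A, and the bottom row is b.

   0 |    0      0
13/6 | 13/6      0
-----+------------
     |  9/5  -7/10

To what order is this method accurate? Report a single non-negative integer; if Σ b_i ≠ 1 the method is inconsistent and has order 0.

b = (9/5, -7/10)
c = (0, 13/6)
Σ b_i: 9/5·1 + (-7/10)·1 = 11/10 ≠ 1 ⇒ order 0.

0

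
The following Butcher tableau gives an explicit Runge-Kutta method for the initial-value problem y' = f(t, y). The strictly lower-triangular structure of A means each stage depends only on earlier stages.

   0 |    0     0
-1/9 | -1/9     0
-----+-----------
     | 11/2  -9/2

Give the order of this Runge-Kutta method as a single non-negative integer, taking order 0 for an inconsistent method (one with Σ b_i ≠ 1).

2

b = (11/2, -9/2)
c = (0, -1/9)
Σ b_i: 11/2·1 + (-9/2)·1 = 1 ✓
b·c: (-9/2)·(-1/9) = 1/2 ✓; 2 stages ⇒ order 2.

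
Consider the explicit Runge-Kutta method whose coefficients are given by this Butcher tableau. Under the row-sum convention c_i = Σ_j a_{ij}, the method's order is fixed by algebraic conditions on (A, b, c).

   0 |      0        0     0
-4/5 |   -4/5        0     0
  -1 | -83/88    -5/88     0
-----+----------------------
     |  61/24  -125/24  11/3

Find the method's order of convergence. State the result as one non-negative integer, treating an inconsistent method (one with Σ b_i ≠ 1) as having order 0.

3

b = (61/24, -125/24, 11/3)
c = (0, -4/5, -1)
Ac = (0, 0, 1/22)
Σ b_i: 61/24·1 + (-125/24)·1 + 11/3·1 = 1 ✓
b·c: (-125/24)·(-4/5) + 11/3·(-1) = 1/2 ✓
b·c²: (-125/24)·16/25 + 11/3·1 = 1/3 ✓
b·Ac: 11/3·1/22 = 1/6 ✓; 3 stages ⇒ order 3.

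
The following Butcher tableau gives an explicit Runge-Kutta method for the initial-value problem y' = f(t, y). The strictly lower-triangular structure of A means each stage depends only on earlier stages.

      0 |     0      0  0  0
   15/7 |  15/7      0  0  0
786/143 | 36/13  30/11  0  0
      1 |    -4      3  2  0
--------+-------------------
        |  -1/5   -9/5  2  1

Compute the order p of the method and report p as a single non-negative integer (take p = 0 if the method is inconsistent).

b = (-1/5, -9/5, 2, 1)
c = (0, 15/7, 786/143, 1)
Ac = (0, 0, 450/77, 17439/1001)
Σ b_i: (-1/5)·1 + (-9/5)·1 + 2·1 + 1·1 = 1 ✓
b·c: (-9/5)·15/7 + 2·786/143 + 1·1 = 8144/1001 ≠ 1/2 ⇒ order 1.

1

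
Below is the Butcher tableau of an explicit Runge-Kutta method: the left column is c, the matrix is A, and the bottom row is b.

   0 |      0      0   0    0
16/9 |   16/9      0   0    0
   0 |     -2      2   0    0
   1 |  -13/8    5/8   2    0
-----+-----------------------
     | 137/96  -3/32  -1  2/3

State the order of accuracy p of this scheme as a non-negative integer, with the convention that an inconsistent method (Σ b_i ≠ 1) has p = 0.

2

b = (137/96, -3/32, -1, 2/3)
c = (0, 16/9, 0, 1)
Ac = (0, 0, 32/9, 10/9)
Σ b_i: 137/96·1 + (-3/32)·1 + (-1)·1 + 2/3·1 = 1 ✓
b·c: (-3/32)·16/9 + 2/3·1 = 1/2 ✓
b·c²: (-3/32)·256/81 + 2/3·1 = 10/27 ≠ 1/3 ⇒ order 2.
b·Ac: (-1)·32/9 + 2/3·10/9 = -76/27 ≠ 1/6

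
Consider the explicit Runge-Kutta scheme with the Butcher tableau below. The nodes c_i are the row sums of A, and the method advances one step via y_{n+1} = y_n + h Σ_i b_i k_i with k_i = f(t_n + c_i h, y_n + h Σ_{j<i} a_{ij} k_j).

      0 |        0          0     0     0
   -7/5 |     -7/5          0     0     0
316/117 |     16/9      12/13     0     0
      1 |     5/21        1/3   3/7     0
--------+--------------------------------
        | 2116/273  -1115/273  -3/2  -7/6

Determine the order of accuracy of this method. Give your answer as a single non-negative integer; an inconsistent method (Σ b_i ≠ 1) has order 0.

2

b = (2116/273, -1115/273, -3/2, -7/6)
c = (0, -7/5, 316/117, 1)
Ac = (0, 0, -84/65, 943/1365)
Σ b_i: 2116/273·1 + (-1115/273)·1 + (-3/2)·1 + (-7/6)·1 = 1 ✓
b·c: (-1115/273)·(-7/5) + (-3/2)·316/117 + (-7/6)·1 = 1/2 ✓
b·c²: (-1115/273)·49/25 + (-3/2)·99856/13689 + (-7/6)·1 = -917789/45630 ≠ 1/3 ⇒ order 2.
b·Ac: (-3/2)·(-84/65) + (-7/6)·943/1365 = 265/234 ≠ 1/6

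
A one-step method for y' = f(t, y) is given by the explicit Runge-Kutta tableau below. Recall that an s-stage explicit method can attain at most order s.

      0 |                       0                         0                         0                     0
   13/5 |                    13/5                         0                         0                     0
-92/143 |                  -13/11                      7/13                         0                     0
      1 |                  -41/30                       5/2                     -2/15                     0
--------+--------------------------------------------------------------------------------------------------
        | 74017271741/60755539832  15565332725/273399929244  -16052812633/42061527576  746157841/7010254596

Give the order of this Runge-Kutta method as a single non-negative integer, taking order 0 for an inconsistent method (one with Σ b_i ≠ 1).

b = (74017271741/60755539832, 15565332725/273399929244, -16052812633/42061527576, 746157841/7010254596)
c = (0, 13/5, -92/143, 1)
Ac = (0, 0, 7/5, 28253/4290)
Σ b_i: 74017271741/60755539832·1 + 15565332725/273399929244·1 + (-16052812633/42061527576)·1 + 746157841/7010254596·1 = 1 ✓
b·c: 15565332725/273399929244·13/5 + (-16052812633/42061527576)·(-92/143) + 746157841/7010254596·1 = 1/2 ✓
b·c²: 15565332725/273399929244·169/25 + (-16052812633/42061527576)·8464/20449 + 746157841/7010254596·1 = 1/3 ✓
b·Ac: (-16052812633/42061527576)·7/5 + 746157841/7010254596·28253/4290 = 1/6 ✓
b·c³: 15565332725/273399929244·2197/125 + (-16052812633/42061527576)·(-778688/2924207) + 746157841/7010254596·1 = 1514617725149/1253083009035 ≠ 1/4 ⇒ order 3.
b·(c∘Ac): (-16052812633/42061527576)·(-644/715) + 746157841/7010254596·28253/4290 = 43942949395/42061527576 ≠ 1/8
b·Ac²: (-16052812633/42061527576)·91/25 + 746157841/7010254596·10333787/613470 = 5058951120593/12530830090350 ≠ 1/12
b·A²c: 746157841/7010254596·(-14/75) = -5223104887/262884547350 ≠ 1/24

3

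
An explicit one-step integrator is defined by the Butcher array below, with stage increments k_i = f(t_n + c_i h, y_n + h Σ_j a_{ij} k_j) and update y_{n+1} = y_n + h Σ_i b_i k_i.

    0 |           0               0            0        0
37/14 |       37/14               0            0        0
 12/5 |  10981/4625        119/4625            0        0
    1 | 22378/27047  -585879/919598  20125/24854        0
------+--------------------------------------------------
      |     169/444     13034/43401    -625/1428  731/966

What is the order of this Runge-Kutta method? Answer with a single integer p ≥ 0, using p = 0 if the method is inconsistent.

b = (169/444, 13034/43401, -625/1428, 731/966)
c = (0, 37/14, 12/5, 1)
Ac = (0, 0, 17/250, 759/2924)
Σ b_i: 169/444·1 + 13034/43401·1 + (-625/1428)·1 + 731/966·1 = 1 ✓
b·c: 13034/43401·37/14 + (-625/1428)·12/5 + 731/966·1 = 1/2 ✓
b·c²: 13034/43401·1369/196 + (-625/1428)·144/25 + 731/966·1 = 1/3 ✓
b·Ac: (-625/1428)·17/250 + 731/966·759/2924 = 1/6 ✓
b·c³: 13034/43401·50653/2744 + (-625/1428)·1728/125 + 731/966·1 = 1/4 ✓
b·(c∘Ac): (-625/1428)·102/625 + 731/966·759/2924 = 1/8 ✓
b·Ac²: (-625/1428)·629/3500 + 731/966·8763/40936 = 1/12 ✓
b·A²c: 731/966·161/2924 = 1/24 ✓; 4 stages ⇒ order 4.

4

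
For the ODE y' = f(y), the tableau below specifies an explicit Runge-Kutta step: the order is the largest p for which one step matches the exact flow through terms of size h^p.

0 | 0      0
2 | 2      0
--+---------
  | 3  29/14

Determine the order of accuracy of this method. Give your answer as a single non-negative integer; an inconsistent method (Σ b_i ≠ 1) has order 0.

b = (3, 29/14)
c = (0, 2)
Σ b_i: 3·1 + 29/14·1 = 71/14 ≠ 1 ⇒ order 0.

0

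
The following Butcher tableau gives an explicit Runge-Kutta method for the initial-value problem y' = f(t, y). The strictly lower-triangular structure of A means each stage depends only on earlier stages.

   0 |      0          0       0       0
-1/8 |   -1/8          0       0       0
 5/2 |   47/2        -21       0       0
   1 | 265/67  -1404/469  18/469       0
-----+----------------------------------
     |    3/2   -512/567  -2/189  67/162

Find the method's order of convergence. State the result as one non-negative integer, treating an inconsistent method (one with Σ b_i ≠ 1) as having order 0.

b = (3/2, -512/567, -2/189, 67/162)
c = (0, -1/8, 5/2, 1)
Ac = (0, 0, 21/8, 63/134)
Σ b_i: 3/2·1 + (-512/567)·1 + (-2/189)·1 + 67/162·1 = 1 ✓
b·c: (-512/567)·(-1/8) + (-2/189)·5/2 + 67/162·1 = 1/2 ✓
b·c²: (-512/567)·1/64 + (-2/189)·25/4 + 67/162·1 = 1/3 ✓
b·Ac: (-2/189)·21/8 + 67/162·63/134 = 1/6 ✓
b·c³: (-512/567)·(-1/512) + (-2/189)·125/8 + 67/162·1 = 1/4 ✓
b·(c∘Ac): (-2/189)·105/16 + 67/162·63/134 = 1/8 ✓
b·Ac²: (-2/189)·(-21/64) + 67/162·207/1072 = 1/12 ✓
b·A²c: 67/162·27/268 = 1/24 ✓; 4 stages ⇒ order 4.

4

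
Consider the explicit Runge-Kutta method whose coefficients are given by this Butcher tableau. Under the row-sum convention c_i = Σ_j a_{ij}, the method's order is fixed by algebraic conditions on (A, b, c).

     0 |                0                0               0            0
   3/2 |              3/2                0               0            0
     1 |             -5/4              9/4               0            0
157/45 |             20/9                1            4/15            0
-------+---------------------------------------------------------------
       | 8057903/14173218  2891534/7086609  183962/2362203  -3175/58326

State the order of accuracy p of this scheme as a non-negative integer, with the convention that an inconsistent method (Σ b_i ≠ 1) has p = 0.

b = (8057903/14173218, 2891534/7086609, 183962/2362203, -3175/58326)
c = (0, 3/2, 1, 157/45)
Ac = (0, 0, 27/8, 53/30)
Σ b_i: 8057903/14173218·1 + 2891534/7086609·1 + 183962/2362203·1 + (-3175/58326)·1 = 1 ✓
b·c: 2891534/7086609·3/2 + 183962/2362203·1 + (-3175/58326)·157/45 = 1/2 ✓
b·c²: 2891534/7086609·9/4 + 183962/2362203·1 + (-3175/58326)·24649/2025 = 1/3 ✓
b·Ac: 183962/2362203·27/8 + (-3175/58326)·53/30 = 1/6 ✓
b·c³: 2891534/7086609·27/8 + 183962/2362203·1 + (-3175/58326)·3869893/91125 = -364304027/425196540 ≠ 1/4 ⇒ order 3.
b·(c∘Ac): 183962/2362203·27/8 + (-3175/58326)·8321/1350 = -114469/1574802 ≠ 1/8
b·Ac²: 183962/2362203·81/16 + (-3175/58326)·151/60 = 90029/349956 ≠ 1/12
b·A²c: (-3175/58326)·9/10 = -1905/38884 ≠ 1/24

3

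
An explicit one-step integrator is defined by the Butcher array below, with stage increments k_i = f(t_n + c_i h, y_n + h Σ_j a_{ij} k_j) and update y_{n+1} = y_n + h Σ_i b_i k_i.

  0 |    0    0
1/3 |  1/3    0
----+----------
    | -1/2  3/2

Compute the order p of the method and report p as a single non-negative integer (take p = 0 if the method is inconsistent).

2

b = (-1/2, 3/2)
c = (0, 1/3)
Σ b_i: (-1/2)·1 + 3/2·1 = 1 ✓
b·c: 3/2·1/3 = 1/2 ✓; 2 stages ⇒ order 2.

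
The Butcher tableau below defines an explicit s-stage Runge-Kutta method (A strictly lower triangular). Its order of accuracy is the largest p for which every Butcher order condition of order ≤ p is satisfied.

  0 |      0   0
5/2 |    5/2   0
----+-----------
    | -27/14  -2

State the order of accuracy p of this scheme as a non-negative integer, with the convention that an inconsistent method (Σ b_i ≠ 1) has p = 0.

0

b = (-27/14, -2)
c = (0, 5/2)
Σ b_i: (-27/14)·1 + (-2)·1 = -55/14 ≠ 1 ⇒ order 0.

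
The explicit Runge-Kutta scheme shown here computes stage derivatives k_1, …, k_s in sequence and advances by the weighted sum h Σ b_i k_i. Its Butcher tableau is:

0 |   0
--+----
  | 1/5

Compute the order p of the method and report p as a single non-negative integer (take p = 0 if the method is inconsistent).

0

b = (1/5)
c = (0)
Σ b_i: 1/5·1 = 1/5 ≠ 1 ⇒ order 0.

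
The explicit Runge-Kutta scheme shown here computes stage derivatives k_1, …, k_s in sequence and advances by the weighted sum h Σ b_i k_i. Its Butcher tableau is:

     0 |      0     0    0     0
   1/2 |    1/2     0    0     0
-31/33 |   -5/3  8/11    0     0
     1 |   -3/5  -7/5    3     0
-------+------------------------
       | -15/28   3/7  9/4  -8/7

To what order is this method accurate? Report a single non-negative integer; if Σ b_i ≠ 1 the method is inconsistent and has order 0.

1

b = (-15/28, 3/7, 9/4, -8/7)
c = (0, 1/2, -31/33, 1)
Ac = (0, 0, 4/11, -387/110)
Σ b_i: (-15/28)·1 + 3/7·1 + 9/4·1 + (-8/7)·1 = 1 ✓
b·c: 3/7·1/2 + 9/4·(-31/33) + (-8/7)·1 = -937/308 ≠ 1/2 ⇒ order 1.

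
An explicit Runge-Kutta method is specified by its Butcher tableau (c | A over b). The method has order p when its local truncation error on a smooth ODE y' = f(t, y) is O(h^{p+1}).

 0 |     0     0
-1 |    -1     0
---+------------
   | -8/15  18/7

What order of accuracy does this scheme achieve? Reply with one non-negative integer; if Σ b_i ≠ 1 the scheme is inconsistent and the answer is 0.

0

b = (-8/15, 18/7)
c = (0, -1)
Σ b_i: (-8/15)·1 + 18/7·1 = 214/105 ≠ 1 ⇒ order 0.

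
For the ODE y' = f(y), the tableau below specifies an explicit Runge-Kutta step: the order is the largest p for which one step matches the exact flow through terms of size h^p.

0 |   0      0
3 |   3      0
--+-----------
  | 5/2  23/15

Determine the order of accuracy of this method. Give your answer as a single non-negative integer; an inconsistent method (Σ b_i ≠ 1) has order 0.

0

b = (5/2, 23/15)
c = (0, 3)
Σ b_i: 5/2·1 + 23/15·1 = 121/30 ≠ 1 ⇒ order 0.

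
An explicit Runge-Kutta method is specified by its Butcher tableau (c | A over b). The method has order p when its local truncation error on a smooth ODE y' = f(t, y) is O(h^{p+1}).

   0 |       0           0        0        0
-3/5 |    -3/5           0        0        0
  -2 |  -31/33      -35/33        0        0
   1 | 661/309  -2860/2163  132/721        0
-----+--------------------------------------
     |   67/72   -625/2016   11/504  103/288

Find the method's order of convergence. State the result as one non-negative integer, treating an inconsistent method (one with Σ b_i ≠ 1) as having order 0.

b = (67/72, -625/2016, 11/504, 103/288)
c = (0, -3/5, -2, 1)
Ac = (0, 0, 7/11, 44/103)
Σ b_i: 67/72·1 + (-625/2016)·1 + 11/504·1 + 103/288·1 = 1 ✓
b·c: (-625/2016)·(-3/5) + 11/504·(-2) + 103/288·1 = 1/2 ✓
b·c²: (-625/2016)·9/25 + 11/504·4 + 103/288·1 = 1/3 ✓
b·Ac: 11/504·7/11 + 103/288·44/103 = 1/6 ✓
b·c³: (-625/2016)·(-27/125) + 11/504·(-8) + 103/288·1 = 1/4 ✓
b·(c∘Ac): 11/504·(-14/11) + 103/288·44/103 = 1/8 ✓
b·Ac²: 11/504·(-21/55) + 103/288·132/515 = 1/12 ✓
b·A²c: 103/288·12/103 = 1/24 ✓; 4 stages ⇒ order 4.

4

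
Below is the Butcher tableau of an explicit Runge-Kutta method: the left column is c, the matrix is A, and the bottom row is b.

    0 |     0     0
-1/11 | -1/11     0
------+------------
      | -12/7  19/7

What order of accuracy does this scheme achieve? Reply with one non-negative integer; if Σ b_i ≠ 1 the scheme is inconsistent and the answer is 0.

1

b = (-12/7, 19/7)
c = (0, -1/11)
Σ b_i: (-12/7)·1 + 19/7·1 = 1 ✓
b·c: 19/7·(-1/11) = -19/77 ≠ 1/2 ⇒ order 1.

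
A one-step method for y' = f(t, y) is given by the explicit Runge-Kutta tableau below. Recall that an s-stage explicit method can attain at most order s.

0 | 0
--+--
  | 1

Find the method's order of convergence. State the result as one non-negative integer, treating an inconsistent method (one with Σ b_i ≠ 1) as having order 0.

1

b = (1)
c = (0)
Σ b_i: 1·1 = 1 ✓; 1 stage ⇒ order 1.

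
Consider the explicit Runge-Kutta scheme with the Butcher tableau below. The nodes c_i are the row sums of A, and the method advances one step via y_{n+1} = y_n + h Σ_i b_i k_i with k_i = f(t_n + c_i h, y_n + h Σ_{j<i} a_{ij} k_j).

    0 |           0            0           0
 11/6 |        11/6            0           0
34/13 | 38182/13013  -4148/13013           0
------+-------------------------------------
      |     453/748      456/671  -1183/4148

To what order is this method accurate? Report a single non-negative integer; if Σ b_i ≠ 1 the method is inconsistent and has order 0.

3

b = (453/748, 456/671, -1183/4148)
c = (0, 11/6, 34/13)
Ac = (0, 0, -2074/3549)
Σ b_i: 453/748·1 + 456/671·1 + (-1183/4148)·1 = 1 ✓
b·c: 456/671·11/6 + (-1183/4148)·34/13 = 1/2 ✓
b·c²: 456/671·121/36 + (-1183/4148)·1156/169 = 1/3 ✓
b·Ac: (-1183/4148)·(-2074/3549) = 1/6 ✓; 3 stages ⇒ order 3.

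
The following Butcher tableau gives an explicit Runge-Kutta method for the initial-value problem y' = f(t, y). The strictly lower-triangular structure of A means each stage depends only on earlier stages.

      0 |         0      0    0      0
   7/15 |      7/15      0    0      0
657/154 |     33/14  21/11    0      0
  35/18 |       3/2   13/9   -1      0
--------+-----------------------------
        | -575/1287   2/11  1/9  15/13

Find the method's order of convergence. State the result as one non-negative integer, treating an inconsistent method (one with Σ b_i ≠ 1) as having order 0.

b = (-575/1287, 2/11, 1/9, 15/13)
c = (0, 7/15, 657/154, 35/18)
Ac = (0, 0, 49/55, -74681/20790)
Σ b_i: (-575/1287)·1 + 2/11·1 + 1/9·1 + 15/13·1 = 1 ✓
b·c: 2/11·7/15 + 1/9·657/154 + 15/13·35/18 = 42079/15015 ≠ 1/2 ⇒ order 1.

1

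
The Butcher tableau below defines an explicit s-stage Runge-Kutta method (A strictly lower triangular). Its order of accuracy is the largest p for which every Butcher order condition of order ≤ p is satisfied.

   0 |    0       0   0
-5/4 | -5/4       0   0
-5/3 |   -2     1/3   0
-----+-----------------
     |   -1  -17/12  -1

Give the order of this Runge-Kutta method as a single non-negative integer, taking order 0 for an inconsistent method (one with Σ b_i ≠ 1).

0

b = (-1, -17/12, -1)
c = (0, -5/4, -5/3)
Ac = (0, 0, -5/12)
Σ b_i: (-1)·1 + (-17/12)·1 + (-1)·1 = -41/12 ≠ 1 ⇒ order 0.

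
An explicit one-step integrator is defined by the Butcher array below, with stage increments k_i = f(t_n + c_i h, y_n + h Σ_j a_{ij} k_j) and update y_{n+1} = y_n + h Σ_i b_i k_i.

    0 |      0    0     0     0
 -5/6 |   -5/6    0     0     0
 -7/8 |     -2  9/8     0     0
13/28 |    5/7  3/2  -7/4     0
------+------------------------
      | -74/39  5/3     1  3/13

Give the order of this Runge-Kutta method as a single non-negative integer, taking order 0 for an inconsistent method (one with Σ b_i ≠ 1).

1

b = (-74/39, 5/3, 1, 3/13)
c = (0, -5/6, -7/8, 13/28)
Ac = (0, 0, -15/16, 9/32)
Σ b_i: (-74/39)·1 + 5/3·1 + 1·1 + 3/13·1 = 1 ✓
b·c: 5/3·(-5/6) + 1·(-7/8) + 3/13·13/28 = -1087/504 ≠ 1/2 ⇒ order 1.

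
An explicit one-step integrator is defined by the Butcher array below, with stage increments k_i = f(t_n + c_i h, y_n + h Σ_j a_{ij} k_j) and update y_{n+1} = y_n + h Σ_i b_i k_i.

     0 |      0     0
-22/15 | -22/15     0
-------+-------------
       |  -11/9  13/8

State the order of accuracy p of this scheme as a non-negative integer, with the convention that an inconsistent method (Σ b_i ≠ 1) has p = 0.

b = (-11/9, 13/8)
c = (0, -22/15)
Σ b_i: (-11/9)·1 + 13/8·1 = 29/72 ≠ 1 ⇒ order 0.

0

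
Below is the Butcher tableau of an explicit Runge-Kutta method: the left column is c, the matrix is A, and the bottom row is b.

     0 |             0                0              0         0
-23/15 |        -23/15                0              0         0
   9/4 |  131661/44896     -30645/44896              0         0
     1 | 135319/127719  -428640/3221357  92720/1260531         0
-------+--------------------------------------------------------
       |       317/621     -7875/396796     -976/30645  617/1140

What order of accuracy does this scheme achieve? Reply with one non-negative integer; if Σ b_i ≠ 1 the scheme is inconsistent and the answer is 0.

4

b = (317/621, -7875/396796, -976/30645, 617/1140)
c = (0, -23/15, 9/4, 1)
Ac = (0, 0, 2043/1952, 228/617)
Σ b_i: 317/621·1 + (-7875/396796)·1 + (-976/30645)·1 + 617/1140·1 = 1 ✓
b·c: (-7875/396796)·(-23/15) + (-976/30645)·9/4 + 617/1140·1 = 1/2 ✓
b·c²: (-7875/396796)·529/225 + (-976/30645)·81/16 + 617/1140·1 = 1/3 ✓
b·Ac: (-976/30645)·2043/1952 + 617/1140·228/617 = 1/6 ✓
b·c³: (-7875/396796)·(-12167/3375) + (-976/30645)·729/64 + 617/1140·1 = 1/4 ✓
b·(c∘Ac): (-976/30645)·18387/7808 + 617/1140·228/617 = 1/8 ✓
b·Ac²: (-976/30645)·(-15663/9760) + 617/1140·551/9255 = 1/12 ✓
b·A²c: 617/1140·95/1234 = 1/24 ✓; 4 stages ⇒ order 4.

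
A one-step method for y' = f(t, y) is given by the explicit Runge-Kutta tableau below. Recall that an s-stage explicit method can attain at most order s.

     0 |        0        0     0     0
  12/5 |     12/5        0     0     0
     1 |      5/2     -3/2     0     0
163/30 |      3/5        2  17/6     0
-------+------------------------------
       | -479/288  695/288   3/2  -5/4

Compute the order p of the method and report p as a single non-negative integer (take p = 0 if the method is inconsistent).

b = (-479/288, 695/288, 3/2, -5/4)
c = (0, 12/5, 1, 163/30)
Ac = (0, 0, -18/5, 229/30)
Σ b_i: (-479/288)·1 + 695/288·1 + 3/2·1 + (-5/4)·1 = 1 ✓
b·c: 695/288·12/5 + 3/2·1 + (-5/4)·163/30 = 1/2 ✓
b·c²: 695/288·144/25 + 3/2·1 + (-5/4)·26569/900 = -15481/720 ≠ 1/3 ⇒ order 2.
b·Ac: 3/2·(-18/5) + (-5/4)·229/30 = -1793/120 ≠ 1/6

2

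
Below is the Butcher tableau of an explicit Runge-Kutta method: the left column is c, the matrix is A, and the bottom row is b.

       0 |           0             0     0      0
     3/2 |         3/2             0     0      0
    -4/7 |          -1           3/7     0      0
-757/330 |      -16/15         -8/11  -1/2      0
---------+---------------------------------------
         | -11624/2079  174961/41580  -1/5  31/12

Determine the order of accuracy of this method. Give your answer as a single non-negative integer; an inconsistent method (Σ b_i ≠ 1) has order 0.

b = (-11624/2079, 174961/41580, -1/5, 31/12)
c = (0, 3/2, -4/7, -757/330)
Ac = (0, 0, 9/14, -62/77)
Σ b_i: (-11624/2079)·1 + 174961/41580·1 + (-1/5)·1 + 31/12·1 = 1 ✓
b·c: 174961/41580·3/2 + (-1/5)·(-4/7) + 31/12·(-757/330) = 1/2 ✓
b·c²: 174961/41580·9/4 + (-1/5)·16/49 + 31/12·573049/108900 = 92032471/4002075 ≠ 1/3 ⇒ order 2.
b·Ac: (-1/5)·9/14 + 31/12·(-62/77) = -2551/1155 ≠ 1/6

2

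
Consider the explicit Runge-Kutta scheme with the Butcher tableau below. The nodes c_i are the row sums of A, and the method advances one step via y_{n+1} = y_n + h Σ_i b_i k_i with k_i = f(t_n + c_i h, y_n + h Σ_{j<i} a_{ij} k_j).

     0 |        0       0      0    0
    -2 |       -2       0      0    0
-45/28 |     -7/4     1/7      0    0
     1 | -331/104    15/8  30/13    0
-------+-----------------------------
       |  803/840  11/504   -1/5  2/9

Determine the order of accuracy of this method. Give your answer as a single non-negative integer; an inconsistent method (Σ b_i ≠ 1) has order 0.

b = (803/840, 11/504, -1/5, 2/9)
c = (0, -2, -45/28, 1)
Ac = (0, 0, -2/7, -2715/364)
Σ b_i: 803/840·1 + 11/504·1 + (-1/5)·1 + 2/9·1 = 1 ✓
b·c: 11/504·(-2) + (-1/5)·(-45/28) + 2/9·1 = 1/2 ✓
b·c²: 11/504·4 + (-1/5)·2025/784 + 2/9·1 = -487/2352 ≠ 1/3 ⇒ order 2.
b·Ac: (-1/5)·(-2/7) + 2/9·(-2715/364) = -4369/2730 ≠ 1/6

2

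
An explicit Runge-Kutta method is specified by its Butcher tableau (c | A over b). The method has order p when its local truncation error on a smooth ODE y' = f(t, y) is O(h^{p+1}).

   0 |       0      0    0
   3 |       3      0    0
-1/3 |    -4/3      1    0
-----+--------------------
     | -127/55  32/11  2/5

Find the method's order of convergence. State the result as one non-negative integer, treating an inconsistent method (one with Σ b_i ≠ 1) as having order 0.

b = (-127/55, 32/11, 2/5)
c = (0, 3, -1/3)
Ac = (0, 0, 3)
Σ b_i: (-127/55)·1 + 32/11·1 + 2/5·1 = 1 ✓
b·c: 32/11·3 + 2/5·(-1/3) = 1418/165 ≠ 1/2 ⇒ order 1.

1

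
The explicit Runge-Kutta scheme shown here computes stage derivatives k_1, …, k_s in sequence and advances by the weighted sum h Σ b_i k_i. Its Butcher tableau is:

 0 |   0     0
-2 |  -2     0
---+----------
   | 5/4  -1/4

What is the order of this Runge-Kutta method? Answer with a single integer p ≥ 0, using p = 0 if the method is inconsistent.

b = (5/4, -1/4)
c = (0, -2)
Σ b_i: 5/4·1 + (-1/4)·1 = 1 ✓
b·c: (-1/4)·(-2) = 1/2 ✓; 2 stages ⇒ order 2.

2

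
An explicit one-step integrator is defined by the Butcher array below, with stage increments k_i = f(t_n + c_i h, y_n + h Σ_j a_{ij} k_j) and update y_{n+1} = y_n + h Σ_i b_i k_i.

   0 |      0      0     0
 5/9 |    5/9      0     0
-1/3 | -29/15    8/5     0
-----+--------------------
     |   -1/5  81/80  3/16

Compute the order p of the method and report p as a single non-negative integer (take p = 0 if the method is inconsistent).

b = (-1/5, 81/80, 3/16)
c = (0, 5/9, -1/3)
Ac = (0, 0, 8/9)
Σ b_i: (-1/5)·1 + 81/80·1 + 3/16·1 = 1 ✓
b·c: 81/80·5/9 + 3/16·(-1/3) = 1/2 ✓
b·c²: 81/80·25/81 + 3/16·1/9 = 1/3 ✓
b·Ac: 3/16·8/9 = 1/6 ✓; 3 stages ⇒ order 3.

3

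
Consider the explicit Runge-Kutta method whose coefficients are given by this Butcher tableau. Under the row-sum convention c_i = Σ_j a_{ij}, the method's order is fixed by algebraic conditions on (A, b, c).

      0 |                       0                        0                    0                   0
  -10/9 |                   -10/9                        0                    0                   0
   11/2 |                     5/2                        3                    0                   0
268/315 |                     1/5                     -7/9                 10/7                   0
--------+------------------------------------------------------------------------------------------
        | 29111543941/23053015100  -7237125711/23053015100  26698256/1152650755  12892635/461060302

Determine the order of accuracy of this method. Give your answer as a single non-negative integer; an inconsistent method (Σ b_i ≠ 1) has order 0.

b = (29111543941/23053015100, -7237125711/23053015100, 26698256/1152650755, 12892635/461060302)
c = (0, -10/9, 11/2, 268/315)
Ac = (0, 0, -10/3, 4945/567)
Σ b_i: 29111543941/23053015100·1 + (-7237125711/23053015100)·1 + 26698256/1152650755·1 + 12892635/461060302·1 = 1 ✓
b·c: (-7237125711/23053015100)·(-10/9) + 26698256/1152650755·11/2 + 12892635/461060302·268/315 = 1/2 ✓
b·c²: (-7237125711/23053015100)·100/81 + 26698256/1152650755·121/4 + 12892635/461060302·71824/99225 = 1/3 ✓
b·Ac: 26698256/1152650755·(-10/3) + 12892635/461060302·4945/567 = 1/6 ✓
b·c³: (-7237125711/23053015100)·(-1000/729) + 26698256/1152650755·1331/8 + 12892635/461060302·19248832/31255875 = 4685447562724/1089254963475 ≠ 1/4 ⇒ order 3.
b·(c∘Ac): 26698256/1152650755·(-55/3) + 12892635/461060302·265052/35721 = -1351661474/6224314077 ≠ 1/8
b·Ac²: 26698256/1152650755·100/27 + 12892635/461060302·431245/10206 = 31553238155/24897256308 ≠ 1/12
b·A²c: 12892635/461060302·(-100/21) = -30696750/230530151 ≠ 1/24

3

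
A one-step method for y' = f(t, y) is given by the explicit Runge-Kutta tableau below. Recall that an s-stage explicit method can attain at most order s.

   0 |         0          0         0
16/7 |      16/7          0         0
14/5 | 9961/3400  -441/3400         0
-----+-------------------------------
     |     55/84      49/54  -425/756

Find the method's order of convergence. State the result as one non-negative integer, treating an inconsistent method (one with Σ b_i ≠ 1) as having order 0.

3

b = (55/84, 49/54, -425/756)
c = (0, 16/7, 14/5)
Ac = (0, 0, -126/425)
Σ b_i: 55/84·1 + 49/54·1 + (-425/756)·1 = 1 ✓
b·c: 49/54·16/7 + (-425/756)·14/5 = 1/2 ✓
b·c²: 49/54·256/49 + (-425/756)·196/25 = 1/3 ✓
b·Ac: (-425/756)·(-126/425) = 1/6 ✓; 3 stages ⇒ order 3.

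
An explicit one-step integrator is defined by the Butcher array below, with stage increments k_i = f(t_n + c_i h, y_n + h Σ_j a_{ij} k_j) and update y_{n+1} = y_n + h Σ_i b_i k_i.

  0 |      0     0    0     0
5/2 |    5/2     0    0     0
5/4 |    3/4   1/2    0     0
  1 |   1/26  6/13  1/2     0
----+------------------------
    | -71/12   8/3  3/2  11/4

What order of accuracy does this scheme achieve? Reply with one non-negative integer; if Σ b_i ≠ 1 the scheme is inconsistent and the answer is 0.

1

b = (-71/12, 8/3, 3/2, 11/4)
c = (0, 5/2, 5/4, 1)
Ac = (0, 0, 5/4, 185/104)
Σ b_i: (-71/12)·1 + 8/3·1 + 3/2·1 + 11/4·1 = 1 ✓
b·c: 8/3·5/2 + 3/2·5/4 + 11/4·1 = 271/24 ≠ 1/2 ⇒ order 1.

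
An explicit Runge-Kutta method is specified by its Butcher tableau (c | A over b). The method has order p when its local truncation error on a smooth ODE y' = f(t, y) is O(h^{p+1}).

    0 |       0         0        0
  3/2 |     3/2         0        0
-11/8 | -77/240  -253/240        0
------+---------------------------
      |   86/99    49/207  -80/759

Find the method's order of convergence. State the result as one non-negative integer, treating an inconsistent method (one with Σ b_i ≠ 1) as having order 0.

3

b = (86/99, 49/207, -80/759)
c = (0, 3/2, -11/8)
Ac = (0, 0, -253/160)
Σ b_i: 86/99·1 + 49/207·1 + (-80/759)·1 = 1 ✓
b·c: 49/207·3/2 + (-80/759)·(-11/8) = 1/2 ✓
b·c²: 49/207·9/4 + (-80/759)·121/64 = 1/3 ✓
b·Ac: (-80/759)·(-253/160) = 1/6 ✓; 3 stages ⇒ order 3.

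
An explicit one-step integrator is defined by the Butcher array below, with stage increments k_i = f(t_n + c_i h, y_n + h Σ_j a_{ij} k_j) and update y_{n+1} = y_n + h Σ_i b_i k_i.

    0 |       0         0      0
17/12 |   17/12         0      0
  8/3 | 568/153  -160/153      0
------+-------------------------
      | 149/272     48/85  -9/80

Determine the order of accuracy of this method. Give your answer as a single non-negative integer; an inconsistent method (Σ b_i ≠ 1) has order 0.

3

b = (149/272, 48/85, -9/80)
c = (0, 17/12, 8/3)
Ac = (0, 0, -40/27)
Σ b_i: 149/272·1 + 48/85·1 + (-9/80)·1 = 1 ✓
b·c: 48/85·17/12 + (-9/80)·8/3 = 1/2 ✓
b·c²: 48/85·289/144 + (-9/80)·64/9 = 1/3 ✓
b·Ac: (-9/80)·(-40/27) = 1/6 ✓; 3 stages ⇒ order 3.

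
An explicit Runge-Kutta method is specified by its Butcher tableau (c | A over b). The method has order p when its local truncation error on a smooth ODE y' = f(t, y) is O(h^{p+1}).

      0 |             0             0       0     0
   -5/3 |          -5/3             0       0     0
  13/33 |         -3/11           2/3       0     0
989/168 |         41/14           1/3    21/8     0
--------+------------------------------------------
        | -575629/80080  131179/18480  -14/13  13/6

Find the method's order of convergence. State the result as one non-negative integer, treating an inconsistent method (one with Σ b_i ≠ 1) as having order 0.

b = (-575629/80080, 131179/18480, -14/13, 13/6)
c = (0, -5/3, 13/33, 989/168)
Ac = (0, 0, -10/9, 379/792)
Σ b_i: (-575629/80080)·1 + 131179/18480·1 + (-14/13)·1 + 13/6·1 = 1 ✓
b·c: 131179/18480·(-5/3) + (-14/13)·13/33 + 13/6·989/168 = 1/2 ✓
b·c²: 131179/18480·25/9 + (-14/13)·169/1089 + 13/6·978121/28224 = 646397047/6830208 ≠ 1/3 ⇒ order 2.
b·Ac: (-14/13)·(-10/9) + 13/6·379/792 = 137971/61776 ≠ 1/6

2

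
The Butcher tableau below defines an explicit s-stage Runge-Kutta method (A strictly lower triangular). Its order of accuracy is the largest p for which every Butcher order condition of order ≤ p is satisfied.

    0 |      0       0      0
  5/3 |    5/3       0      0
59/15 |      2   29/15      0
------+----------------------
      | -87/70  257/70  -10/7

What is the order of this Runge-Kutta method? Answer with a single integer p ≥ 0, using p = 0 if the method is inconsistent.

b = (-87/70, 257/70, -10/7)
c = (0, 5/3, 59/15)
Ac = (0, 0, 29/9)
Σ b_i: (-87/70)·1 + 257/70·1 + (-10/7)·1 = 1 ✓
b·c: 257/70·5/3 + (-10/7)·59/15 = 1/2 ✓
b·c²: 257/70·25/9 + (-10/7)·3481/225 = -7499/630 ≠ 1/3 ⇒ order 2.
b·Ac: (-10/7)·29/9 = -290/63 ≠ 1/6

2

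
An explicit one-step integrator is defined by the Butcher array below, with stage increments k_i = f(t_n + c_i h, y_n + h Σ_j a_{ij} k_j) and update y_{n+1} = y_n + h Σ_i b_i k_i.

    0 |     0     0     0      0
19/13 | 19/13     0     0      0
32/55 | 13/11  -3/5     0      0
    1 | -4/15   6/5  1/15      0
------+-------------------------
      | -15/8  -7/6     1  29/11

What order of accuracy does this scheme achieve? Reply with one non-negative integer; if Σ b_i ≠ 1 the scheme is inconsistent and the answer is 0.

0

b = (-15/8, -7/6, 1, 29/11)
c = (0, 19/13, 32/55, 1)
Ac = (0, 0, -57/65, 19226/10725)
Σ b_i: (-15/8)·1 + (-7/6)·1 + 1·1 + 29/11·1 = 157/264 ≠ 1 ⇒ order 0.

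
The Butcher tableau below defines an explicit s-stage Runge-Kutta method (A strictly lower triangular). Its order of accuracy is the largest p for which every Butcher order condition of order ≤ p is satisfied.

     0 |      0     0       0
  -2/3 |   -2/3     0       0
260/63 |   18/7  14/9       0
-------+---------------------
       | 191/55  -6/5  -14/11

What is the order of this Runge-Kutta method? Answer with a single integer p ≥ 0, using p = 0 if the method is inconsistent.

1

b = (191/55, -6/5, -14/11)
c = (0, -2/3, 260/63)
Ac = (0, 0, -28/27)
Σ b_i: 191/55·1 + (-6/5)·1 + (-14/11)·1 = 1 ✓
b·c: (-6/5)·(-2/3) + (-14/11)·260/63 = -2204/495 ≠ 1/2 ⇒ order 1.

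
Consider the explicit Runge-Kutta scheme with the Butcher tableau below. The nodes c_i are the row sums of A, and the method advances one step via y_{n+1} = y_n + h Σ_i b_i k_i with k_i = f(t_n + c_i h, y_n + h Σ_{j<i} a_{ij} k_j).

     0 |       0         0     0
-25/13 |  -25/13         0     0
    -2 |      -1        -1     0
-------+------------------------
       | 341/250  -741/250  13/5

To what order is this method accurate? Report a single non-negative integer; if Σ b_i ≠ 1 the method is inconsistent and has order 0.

2

b = (341/250, -741/250, 13/5)
c = (0, -25/13, -2)
Ac = (0, 0, 25/13)
Σ b_i: 341/250·1 + (-741/250)·1 + 13/5·1 = 1 ✓
b·c: (-741/250)·(-25/13) + 13/5·(-2) = 1/2 ✓
b·c²: (-741/250)·625/169 + 13/5·4 = -73/130 ≠ 1/3 ⇒ order 2.
b·Ac: 13/5·25/13 = 5 ≠ 1/6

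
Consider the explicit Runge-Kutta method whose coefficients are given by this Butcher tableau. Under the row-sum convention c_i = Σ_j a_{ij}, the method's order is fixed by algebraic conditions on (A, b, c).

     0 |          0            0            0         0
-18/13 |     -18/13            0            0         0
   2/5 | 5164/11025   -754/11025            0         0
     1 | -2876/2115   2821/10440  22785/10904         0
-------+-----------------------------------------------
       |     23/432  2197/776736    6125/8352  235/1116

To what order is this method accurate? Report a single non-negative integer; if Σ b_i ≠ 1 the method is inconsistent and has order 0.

b = (23/432, 2197/776736, 6125/8352, 235/1116)
c = (0, -18/13, 2/5, 1)
Ac = (0, 0, 116/1225, 217/470)
Σ b_i: 23/432·1 + 2197/776736·1 + 6125/8352·1 + 235/1116·1 = 1 ✓
b·c: 2197/776736·(-18/13) + 6125/8352·2/5 + 235/1116·1 = 1/2 ✓
b·c²: 2197/776736·324/169 + 6125/8352·4/25 + 235/1116·1 = 1/3 ✓
b·Ac: 6125/8352·116/1225 + 235/1116·217/470 = 1/6 ✓
b·c³: 2197/776736·(-5832/2197) + 6125/8352·8/125 + 235/1116·1 = 1/4 ✓
b·(c∘Ac): 6125/8352·232/6125 + 235/1116·217/470 = 1/8 ✓
b·Ac²: 6125/8352·(-2088/15925) + 235/1116·2604/3055 = 1/12 ✓
b·A²c: 235/1116·93/470 = 1/24 ✓; 4 stages ⇒ order 4.

4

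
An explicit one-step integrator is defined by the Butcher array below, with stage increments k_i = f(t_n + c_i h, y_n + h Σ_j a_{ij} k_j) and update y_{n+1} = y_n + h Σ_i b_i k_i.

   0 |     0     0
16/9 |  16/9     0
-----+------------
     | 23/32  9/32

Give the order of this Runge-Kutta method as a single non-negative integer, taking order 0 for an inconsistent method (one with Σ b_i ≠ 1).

2

b = (23/32, 9/32)
c = (0, 16/9)
Σ b_i: 23/32·1 + 9/32·1 = 1 ✓
b·c: 9/32·16/9 = 1/2 ✓; 2 stages ⇒ order 2.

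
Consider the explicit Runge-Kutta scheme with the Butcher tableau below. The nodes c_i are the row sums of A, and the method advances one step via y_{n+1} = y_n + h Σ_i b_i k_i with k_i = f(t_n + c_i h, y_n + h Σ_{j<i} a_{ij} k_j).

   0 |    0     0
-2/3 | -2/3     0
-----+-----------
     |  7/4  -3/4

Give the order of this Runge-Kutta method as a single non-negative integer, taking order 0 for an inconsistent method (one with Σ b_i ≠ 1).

b = (7/4, -3/4)
c = (0, -2/3)
Σ b_i: 7/4·1 + (-3/4)·1 = 1 ✓
b·c: (-3/4)·(-2/3) = 1/2 ✓; 2 stages ⇒ order 2.

2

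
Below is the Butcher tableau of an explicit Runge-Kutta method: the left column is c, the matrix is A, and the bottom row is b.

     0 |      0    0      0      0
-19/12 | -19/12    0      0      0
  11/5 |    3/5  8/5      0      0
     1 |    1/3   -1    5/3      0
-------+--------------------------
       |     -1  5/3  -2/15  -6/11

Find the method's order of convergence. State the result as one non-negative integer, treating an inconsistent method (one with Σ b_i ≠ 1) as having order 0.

0

b = (-1, 5/3, -2/15, -6/11)
c = (0, -19/12, 11/5, 1)
Ac = (0, 0, -38/15, 21/4)
Σ b_i: (-1)·1 + 5/3·1 + (-2/15)·1 + (-6/11)·1 = -2/165 ≠ 1 ⇒ order 0.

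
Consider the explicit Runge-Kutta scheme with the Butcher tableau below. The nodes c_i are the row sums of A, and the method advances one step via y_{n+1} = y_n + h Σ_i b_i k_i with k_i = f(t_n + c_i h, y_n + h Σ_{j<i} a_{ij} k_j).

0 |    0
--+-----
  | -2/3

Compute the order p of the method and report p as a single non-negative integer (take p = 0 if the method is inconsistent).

b = (-2/3)
c = (0)
Σ b_i: (-2/3)·1 = -2/3 ≠ 1 ⇒ order 0.

0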